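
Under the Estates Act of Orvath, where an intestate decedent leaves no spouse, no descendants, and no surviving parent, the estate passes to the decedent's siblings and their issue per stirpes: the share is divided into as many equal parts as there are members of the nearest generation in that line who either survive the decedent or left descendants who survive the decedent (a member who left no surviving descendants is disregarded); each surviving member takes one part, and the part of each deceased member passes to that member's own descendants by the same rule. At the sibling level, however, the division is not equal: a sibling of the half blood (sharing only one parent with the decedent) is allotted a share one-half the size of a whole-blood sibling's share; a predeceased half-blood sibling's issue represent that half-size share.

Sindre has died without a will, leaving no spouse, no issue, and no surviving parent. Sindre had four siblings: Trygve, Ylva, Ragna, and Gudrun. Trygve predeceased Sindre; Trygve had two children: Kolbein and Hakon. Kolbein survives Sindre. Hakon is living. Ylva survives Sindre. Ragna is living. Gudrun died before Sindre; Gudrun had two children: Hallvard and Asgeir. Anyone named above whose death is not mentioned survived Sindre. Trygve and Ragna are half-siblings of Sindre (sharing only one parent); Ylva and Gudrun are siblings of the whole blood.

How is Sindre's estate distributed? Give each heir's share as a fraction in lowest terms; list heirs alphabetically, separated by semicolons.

No spouse, descendants, or parent survives, so the estate passes to Sindre's siblings per stirpes.
Half-blood siblings count for one-half the weight of whole-blood siblings at the initial division.
Dividing 1 in proportion to weights (total weight 3): Trygve (weight 1/2) → 1/6; Ylva (weight 1) → 1/3; Ragna (weight 1/2) → 1/6; Gudrun (weight 1) → 1/3.
Trygve predeceased; the 1/6 allotted to Trygve's branch passes to Trygve's issue by representation.
The 1/6 is divided into 2 equal shares of 1/12 among Kolbein, Hakon.
Kolbein is living and takes 1/12.
Hakon is living and takes 1/12.
Ylva is living and takes 1/3.
Ragna is living and takes 1/6.
Gudrun predeceased; the 1/3 allotted to Gudrun's branch passes to Gudrun's issue by representation.
The 1/3 is divided into 2 equal shares of 1/6 among Hallvard, Asgeir.
Hallvard is living and takes 1/6.
Asgeir is living and takes 1/6.

Asgeir 1/6; Hakon 1/12; Hallvard 1/6; Kolbein 1/12; Ragna 1/6; Ylva 1/3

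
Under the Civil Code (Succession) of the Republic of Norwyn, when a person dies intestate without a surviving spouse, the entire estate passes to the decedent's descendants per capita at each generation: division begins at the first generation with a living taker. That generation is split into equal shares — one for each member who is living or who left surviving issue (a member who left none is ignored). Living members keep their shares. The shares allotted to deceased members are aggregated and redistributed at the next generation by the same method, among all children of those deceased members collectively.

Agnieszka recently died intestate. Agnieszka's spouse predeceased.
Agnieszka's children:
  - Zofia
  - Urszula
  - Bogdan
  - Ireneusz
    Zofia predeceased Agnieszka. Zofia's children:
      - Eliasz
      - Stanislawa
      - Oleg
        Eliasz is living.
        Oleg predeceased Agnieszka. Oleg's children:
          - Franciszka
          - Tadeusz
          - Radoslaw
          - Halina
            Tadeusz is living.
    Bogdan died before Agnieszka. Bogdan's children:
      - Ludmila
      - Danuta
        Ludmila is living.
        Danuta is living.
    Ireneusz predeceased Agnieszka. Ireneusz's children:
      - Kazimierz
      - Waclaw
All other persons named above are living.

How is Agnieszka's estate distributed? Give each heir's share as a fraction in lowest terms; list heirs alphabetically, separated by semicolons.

Danuta 3/28; Eliasz 3/28; Franciszka 3/112; Halina 3/112; Kazimierz 3/28; Ludmila 3/28; Radoslaw 3/112; Stanislawa 3/28; Tadeusz 3/112; Urszula 1/4; Waclaw 3/28

There is no surviving spouse, so the entire estate passes to Agnieszka's descendants per capita at each generation.
At generation 1 (Zofia, Urszula, Bogdan, Ireneusz) there are 4 shares of (1)/4 = 1/4 each.
Living: Urszula — each takes 1/4.
Deceased: Zofia, Bogdan, and Ireneusz. Their combined 3/4 is pooled and carried to generation 2.
At generation 2 (Eliasz, Stanislawa, Oleg, Ludmila, Danuta, Kazimierz, Waclaw) there are 7 shares of (3/4)/7 = 3/28 each.
Living: Eliasz, Stanislawa, Ludmila, Danuta, Kazimierz, and Waclaw — each takes 3/28.
Deceased: Oleg. That 3/28 share is carried to generation 3.
At generation 3 (Franciszka, Tadeusz, Radoslaw, Halina) there are 4 shares of (3/28)/4 = 3/112 each.
Living: Franciszka, Tadeusz, Radoslaw, and Halina — each takes 3/112.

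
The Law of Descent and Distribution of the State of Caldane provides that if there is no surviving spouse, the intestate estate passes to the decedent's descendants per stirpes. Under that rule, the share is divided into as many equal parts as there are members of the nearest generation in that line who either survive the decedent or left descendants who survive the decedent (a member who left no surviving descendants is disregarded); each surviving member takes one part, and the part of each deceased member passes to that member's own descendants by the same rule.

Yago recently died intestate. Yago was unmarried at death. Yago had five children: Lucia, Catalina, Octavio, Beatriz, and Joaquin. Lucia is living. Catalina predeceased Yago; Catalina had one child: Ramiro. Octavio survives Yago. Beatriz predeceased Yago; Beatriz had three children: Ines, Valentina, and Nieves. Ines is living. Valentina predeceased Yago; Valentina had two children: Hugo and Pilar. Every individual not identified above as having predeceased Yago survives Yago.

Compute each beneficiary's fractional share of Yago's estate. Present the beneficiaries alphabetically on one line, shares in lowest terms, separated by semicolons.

Hugo 1/30; Ines 1/15; Joaquin 1/5; Lucia 1/5; Nieves 1/15; Octavio 1/5; Pilar 1/30; Ramiro 1/5

There is no surviving spouse, so the entire estate passes to Yago's descendants per stirpes.
The estate is divided into 5 equal shares of 1/5 among Lucia, Catalina, Octavio, Beatriz, Joaquin.
Lucia is living and takes 1/5.
Catalina predeceased; the 1/5 allotted to Catalina's branch passes to Catalina's issue by representation.
Ramiro is the sole taker at this level and receives the full 1/5.
Octavio is living and takes 1/5.
Beatriz predeceased; the 1/5 allotted to Beatriz's branch passes to Beatriz's issue by representation.
The 1/5 is divided into 3 equal shares of 1/15 among Ines, Valentina, Nieves.
Ines is living and takes 1/15.
Valentina predeceased; the 1/15 allotted to Valentina's branch passes to Valentina's issue by representation.
The 1/15 is divided into 2 equal shares of 1/30 among Hugo, Pilar.
Hugo is living and takes 1/30.
Pilar is living and takes 1/30.
Nieves is living and takes 1/15.
Joaquin is living and takes 1/5.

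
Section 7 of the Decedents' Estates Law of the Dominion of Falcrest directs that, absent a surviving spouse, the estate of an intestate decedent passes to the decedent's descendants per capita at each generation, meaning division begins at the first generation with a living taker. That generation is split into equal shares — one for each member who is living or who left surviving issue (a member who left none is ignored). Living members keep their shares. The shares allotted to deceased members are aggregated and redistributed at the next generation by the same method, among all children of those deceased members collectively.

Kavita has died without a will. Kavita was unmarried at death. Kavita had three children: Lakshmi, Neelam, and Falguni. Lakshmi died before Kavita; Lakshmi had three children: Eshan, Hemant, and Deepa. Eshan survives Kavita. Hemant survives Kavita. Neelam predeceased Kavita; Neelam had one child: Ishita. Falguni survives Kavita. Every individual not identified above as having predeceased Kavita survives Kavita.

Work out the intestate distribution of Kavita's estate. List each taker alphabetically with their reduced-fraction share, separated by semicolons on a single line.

Deepa 1/6; Eshan 1/6; Falguni 1/3; Hemant 1/6; Ishita 1/6

There is no surviving spouse, so the entire estate passes to Kavita's descendants per capita at each generation.
At generation 1 (Lakshmi, Neelam, Falguni) there are 3 shares of (1)/3 = 1/3 each.
Living: Falguni — each takes 1/3.
Deceased: Lakshmi and Neelam. Their combined 2/3 is pooled and carried to generation 2.
At generation 2 (Eshan, Hemant, Deepa, Ishita) there are 4 shares of (2/3)/4 = 1/6 each.
Living: Eshan, Hemant, Deepa, and Ishita — each takes 1/6.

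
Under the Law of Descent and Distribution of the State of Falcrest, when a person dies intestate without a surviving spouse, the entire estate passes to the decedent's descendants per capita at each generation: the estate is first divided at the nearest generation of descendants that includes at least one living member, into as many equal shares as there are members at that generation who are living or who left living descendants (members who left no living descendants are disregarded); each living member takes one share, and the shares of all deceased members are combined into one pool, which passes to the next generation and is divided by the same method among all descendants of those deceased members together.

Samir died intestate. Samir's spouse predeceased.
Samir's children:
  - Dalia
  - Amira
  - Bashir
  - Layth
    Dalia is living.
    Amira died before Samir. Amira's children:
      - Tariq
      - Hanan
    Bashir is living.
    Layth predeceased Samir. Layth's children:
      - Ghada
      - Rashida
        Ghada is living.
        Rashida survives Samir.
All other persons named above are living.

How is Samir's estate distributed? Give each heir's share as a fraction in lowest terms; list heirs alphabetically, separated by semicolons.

There is no surviving spouse, so the entire estate passes to Samir's descendants per capita at each generation.
At generation 1 (Dalia, Amira, Bashir, Layth) there are 4 shares of (1)/4 = 1/4 each.
Living: Dalia and Bashir — each takes 1/4.
Deceased: Amira and Layth. Their combined 1/2 is pooled and carried to generation 2.
At generation 2 (Tariq, Hanan, Ghada, Rashida) there are 4 shares of (1/2)/4 = 1/8 each.
Living: Tariq, Hanan, Ghada, and Rashida — each takes 1/8.

Bashir 1/4; Dalia 1/4; Ghada 1/8; Hanan 1/8; Rashida 1/8; Tariq 1/8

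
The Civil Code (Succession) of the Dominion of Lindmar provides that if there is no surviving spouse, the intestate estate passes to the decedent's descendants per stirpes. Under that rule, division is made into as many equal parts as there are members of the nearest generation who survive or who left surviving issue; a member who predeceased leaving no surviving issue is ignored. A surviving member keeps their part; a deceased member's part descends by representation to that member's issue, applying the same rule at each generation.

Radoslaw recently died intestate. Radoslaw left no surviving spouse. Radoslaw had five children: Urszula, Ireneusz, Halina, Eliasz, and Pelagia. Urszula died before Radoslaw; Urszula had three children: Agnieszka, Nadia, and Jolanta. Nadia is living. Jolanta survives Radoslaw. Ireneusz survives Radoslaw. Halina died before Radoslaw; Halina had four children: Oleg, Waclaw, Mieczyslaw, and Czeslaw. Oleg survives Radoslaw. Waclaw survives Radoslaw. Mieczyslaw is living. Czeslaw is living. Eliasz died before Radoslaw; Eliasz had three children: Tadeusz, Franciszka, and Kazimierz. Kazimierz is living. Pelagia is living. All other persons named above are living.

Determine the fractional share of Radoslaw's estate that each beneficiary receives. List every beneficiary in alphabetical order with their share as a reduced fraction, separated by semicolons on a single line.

There is no surviving spouse, so the entire estate passes to Radoslaw's descendants per stirpes.
The estate is divided into 5 equal shares of 1/5 among Urszula, Ireneusz, Halina, Eliasz, Pelagia.
Urszula predeceased; the 1/5 allotted to Urszula's branch passes to Urszula's issue by representation.
The 1/5 is divided into 3 equal shares of 1/15 among Agnieszka, Nadia, Jolanta.
Agnieszka is living and takes 1/15.
Nadia is living and takes 1/15.
Jolanta is living and takes 1/15.
Ireneusz is living and takes 1/5.
Halina predeceased; the 1/5 allotted to Halina's branch passes to Halina's issue by representation.
The 1/5 is divided into 4 equal shares of 1/20 among Oleg, Waclaw, Mieczyslaw, Czeslaw.
Oleg is living and takes 1/20.
Waclaw is living and takes 1/20.
Mieczyslaw is living and takes 1/20.
Czeslaw is living and takes 1/20.
Eliasz predeceased; the 1/5 allotted to Eliasz's branch passes to Eliasz's issue by representation.
The 1/5 is divided into 3 equal shares of 1/15 among Tadeusz, Franciszka, Kazimierz.
Tadeusz is living and takes 1/15.
Franciszka is living and takes 1/15.
Kazimierz is living and takes 1/15.
Pelagia is living and takes 1/5.

Agnieszka 1/15; Czeslaw 1/20; Franciszka 1/15; Ireneusz 1/5; Jolanta 1/15; Kazimierz 1/15; Mieczyslaw 1/20; Nadia 1/15; Oleg 1/20; Pelagia 1/5; Tadeusz 1/15; Waclaw 1/20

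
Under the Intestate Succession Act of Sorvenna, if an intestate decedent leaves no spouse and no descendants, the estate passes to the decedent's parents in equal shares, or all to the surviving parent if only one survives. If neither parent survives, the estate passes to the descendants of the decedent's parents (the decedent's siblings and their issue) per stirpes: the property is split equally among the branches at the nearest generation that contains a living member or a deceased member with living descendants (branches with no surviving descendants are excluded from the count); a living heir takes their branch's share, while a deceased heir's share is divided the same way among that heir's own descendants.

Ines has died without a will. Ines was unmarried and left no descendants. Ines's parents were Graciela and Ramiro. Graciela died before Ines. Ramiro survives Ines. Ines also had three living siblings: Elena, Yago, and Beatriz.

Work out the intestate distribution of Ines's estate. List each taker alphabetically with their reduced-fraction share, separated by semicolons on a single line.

Ramiro 1

Only one parent, Ramiro, survives, so Ramiro takes the entire estate. The siblings take nothing because a surviving parent has priority.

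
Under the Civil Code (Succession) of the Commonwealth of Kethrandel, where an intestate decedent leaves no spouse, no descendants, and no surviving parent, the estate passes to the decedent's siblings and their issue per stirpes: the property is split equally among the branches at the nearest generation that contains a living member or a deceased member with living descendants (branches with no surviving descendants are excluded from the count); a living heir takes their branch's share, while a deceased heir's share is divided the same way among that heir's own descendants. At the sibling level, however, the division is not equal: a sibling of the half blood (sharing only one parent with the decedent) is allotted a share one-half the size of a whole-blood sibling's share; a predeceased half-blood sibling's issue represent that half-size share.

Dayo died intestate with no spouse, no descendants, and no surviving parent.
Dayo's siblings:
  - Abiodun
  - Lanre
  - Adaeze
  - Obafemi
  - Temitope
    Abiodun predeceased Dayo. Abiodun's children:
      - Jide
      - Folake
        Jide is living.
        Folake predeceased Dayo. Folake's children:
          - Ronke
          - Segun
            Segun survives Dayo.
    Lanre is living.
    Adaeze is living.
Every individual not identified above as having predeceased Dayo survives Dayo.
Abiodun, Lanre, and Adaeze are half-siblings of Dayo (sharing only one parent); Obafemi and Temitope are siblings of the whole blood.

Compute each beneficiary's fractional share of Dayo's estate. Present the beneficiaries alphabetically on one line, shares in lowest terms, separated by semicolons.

No spouse, descendants, or parent survives, so the estate passes to Dayo's siblings per stirpes.
Half-blood siblings count for one-half the weight of whole-blood siblings at the initial division.
Dividing 1 in proportion to weights (total weight 7/2): Abiodun (weight 1/2) → 1/7; Lanre (weight 1/2) → 1/7; Adaeze (weight 1/2) → 1/7; Obafemi (weight 1) → 2/7; Temitope (weight 1) → 2/7.
Abiodun predeceased; the 1/7 allotted to Abiodun's branch passes to Abiodun's issue by representation.
The 1/7 is divided into 2 equal shares of 1/14 among Jide, Folake.
Jide is living and takes 1/14.
Folake predeceased; the 1/14 allotted to Folake's branch passes to Folake's issue by representation.
The 1/14 is divided into 2 equal shares of 1/28 among Ronke, Segun.
Ronke is living and takes 1/28.
Segun is living and takes 1/28.
Lanre is living and takes 1/7.
Adaeze is living and takes 1/7.
Obafemi is living and takes 2/7.
Temitope is living and takes 2/7.

Adaeze 1/7; Jide 1/14; Lanre 1/7; Obafemi 2/7; Ronke 1/28; Segun 1/28; Temitope 2/7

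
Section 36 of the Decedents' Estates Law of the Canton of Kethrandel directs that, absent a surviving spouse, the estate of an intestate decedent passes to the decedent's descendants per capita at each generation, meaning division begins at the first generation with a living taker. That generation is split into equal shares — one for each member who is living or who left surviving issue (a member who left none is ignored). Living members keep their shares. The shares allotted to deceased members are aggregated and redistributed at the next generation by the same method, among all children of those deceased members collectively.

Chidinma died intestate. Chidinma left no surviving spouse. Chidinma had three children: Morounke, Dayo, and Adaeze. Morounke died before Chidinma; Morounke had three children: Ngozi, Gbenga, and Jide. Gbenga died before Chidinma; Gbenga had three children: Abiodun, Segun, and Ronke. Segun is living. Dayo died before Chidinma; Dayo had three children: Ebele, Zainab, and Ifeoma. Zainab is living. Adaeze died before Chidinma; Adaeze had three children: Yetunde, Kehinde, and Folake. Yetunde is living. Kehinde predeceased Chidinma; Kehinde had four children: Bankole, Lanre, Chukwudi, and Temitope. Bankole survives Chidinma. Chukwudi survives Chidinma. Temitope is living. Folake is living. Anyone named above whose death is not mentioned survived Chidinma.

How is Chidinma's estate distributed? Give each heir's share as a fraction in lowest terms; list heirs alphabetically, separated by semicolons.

There is no surviving spouse, so the entire estate passes to Chidinma's descendants per capita at each generation.
No one at generation 1 (Morounke, Dayo, Adaeze) is living; moving to the next generation.
At generation 2 (Ngozi, Gbenga, Jide, Ebele, Zainab, Ifeoma, Yetunde, Kehinde, Folake) there are 9 shares of (1)/9 = 1/9 each.
Living: Ngozi, Jide, Ebele, Zainab, Ifeoma, Yetunde, and Folake — each takes 1/9.
Deceased: Gbenga and Kehinde. Their combined 2/9 is pooled and carried to generation 3.
At generation 3 (Abiodun, Segun, Ronke, Bankole, Lanre, Chukwudi, Temitope) there are 7 shares of (2/9)/7 = 2/63 each.
Living: Abiodun, Segun, Ronke, Bankole, Lanre, Chukwudi, and Temitope — each takes 2/63.

Abiodun 2/63; Bankole 2/63; Chukwudi 2/63; Ebele 1/9; Folake 1/9; Ifeoma 1/9; Jide 1/9; Lanre 2/63; Ngozi 1/9; Ronke 2/63; Segun 2/63; Temitope 2/63; Yetunde 1/9; Zainab 1/9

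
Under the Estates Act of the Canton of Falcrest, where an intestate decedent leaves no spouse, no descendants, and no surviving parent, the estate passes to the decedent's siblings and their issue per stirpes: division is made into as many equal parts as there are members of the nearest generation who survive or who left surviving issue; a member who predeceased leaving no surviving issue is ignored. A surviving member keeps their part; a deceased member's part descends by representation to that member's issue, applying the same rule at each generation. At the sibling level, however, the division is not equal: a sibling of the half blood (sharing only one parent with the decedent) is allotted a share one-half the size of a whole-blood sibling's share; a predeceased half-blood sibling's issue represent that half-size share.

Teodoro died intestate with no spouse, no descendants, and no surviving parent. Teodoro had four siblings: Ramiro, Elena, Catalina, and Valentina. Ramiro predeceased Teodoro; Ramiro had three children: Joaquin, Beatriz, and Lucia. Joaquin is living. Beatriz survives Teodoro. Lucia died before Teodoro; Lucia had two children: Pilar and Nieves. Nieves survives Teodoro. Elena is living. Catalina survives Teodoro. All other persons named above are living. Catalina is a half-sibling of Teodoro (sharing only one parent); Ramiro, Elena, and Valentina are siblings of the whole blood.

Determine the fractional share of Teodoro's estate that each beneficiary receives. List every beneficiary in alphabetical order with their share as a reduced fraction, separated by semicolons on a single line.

Beatriz 2/21; Catalina 1/7; Elena 2/7; Joaquin 2/21; Nieves 1/21; Pilar 1/21; Valentina 2/7

No spouse, descendants, or parent survives, so the estate passes to Teodoro's siblings per stirpes.
Half-blood siblings count for one-half the weight of whole-blood siblings at the initial division.
Dividing 1 in proportion to weights (total weight 7/2): Ramiro (weight 1) → 2/7; Elena (weight 1) → 2/7; Catalina (weight 1/2) → 1/7; Valentina (weight 1) → 2/7.
Ramiro predeceased; the 2/7 allotted to Ramiro's branch passes to Ramiro's issue by representation.
The 2/7 is divided into 3 equal shares of 2/21 among Joaquin, Beatriz, Lucia.
Joaquin is living and takes 2/21.
Beatriz is living and takes 2/21.
Lucia predeceased; the 2/21 allotted to Lucia's branch passes to Lucia's issue by representation.
The 2/21 is divided into 2 equal shares of 1/21 among Pilar, Nieves.
Pilar is living and takes 1/21.
Nieves is living and takes 1/21.
Elena is living and takes 2/7.
Catalina is living and takes 1/7.
Valentina is living and takes 2/7.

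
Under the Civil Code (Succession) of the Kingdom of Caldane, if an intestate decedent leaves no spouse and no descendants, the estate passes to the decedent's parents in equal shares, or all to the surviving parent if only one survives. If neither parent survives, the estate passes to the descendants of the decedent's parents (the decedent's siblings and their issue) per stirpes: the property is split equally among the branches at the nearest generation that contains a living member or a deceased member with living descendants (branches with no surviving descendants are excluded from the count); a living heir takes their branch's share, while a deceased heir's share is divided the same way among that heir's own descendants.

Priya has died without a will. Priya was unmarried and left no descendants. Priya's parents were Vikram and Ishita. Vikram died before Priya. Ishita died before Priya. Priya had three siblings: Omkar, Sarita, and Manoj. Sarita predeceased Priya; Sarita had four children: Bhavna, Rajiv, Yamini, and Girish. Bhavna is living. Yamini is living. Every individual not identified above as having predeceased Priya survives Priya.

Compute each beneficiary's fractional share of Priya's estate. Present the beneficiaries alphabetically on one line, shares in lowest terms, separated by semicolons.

Neither parent survives and there are no descendants, so the estate passes to Priya's siblings and their issue per stirpes.
The estate is divided into 3 equal shares of 1/3 among Omkar, Sarita, Manoj.
Omkar is living and takes 1/3.
Sarita predeceased; the 1/3 allotted to Sarita's branch passes to Sarita's issue by representation.
The 1/3 is divided into 4 equal shares of 1/12 among Bhavna, Rajiv, Yamini, Girish.
Bhavna is living and takes 1/12.
Rajiv is living and takes 1/12.
Yamini is living and takes 1/12.
Girish is living and takes 1/12.
Manoj is living and takes 1/3.

Bhavna 1/12; Girish 1/12; Manoj 1/3; Omkar 1/3; Rajiv 1/12; Yamini 1/12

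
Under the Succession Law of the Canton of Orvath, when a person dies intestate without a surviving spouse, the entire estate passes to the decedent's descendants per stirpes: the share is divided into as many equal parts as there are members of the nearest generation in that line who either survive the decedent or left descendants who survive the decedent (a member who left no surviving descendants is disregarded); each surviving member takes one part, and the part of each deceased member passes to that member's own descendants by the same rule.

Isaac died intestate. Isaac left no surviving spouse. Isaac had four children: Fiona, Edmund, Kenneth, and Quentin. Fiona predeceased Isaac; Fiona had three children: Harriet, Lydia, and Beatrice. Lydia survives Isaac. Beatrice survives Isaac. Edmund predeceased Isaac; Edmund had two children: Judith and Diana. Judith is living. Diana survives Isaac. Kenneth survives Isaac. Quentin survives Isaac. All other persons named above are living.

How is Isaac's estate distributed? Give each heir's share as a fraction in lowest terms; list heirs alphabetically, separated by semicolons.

Beatrice 1/12; Diana 1/8; Harriet 1/12; Judith 1/8; Kenneth 1/4; Lydia 1/12; Quentin 1/4

There is no surviving spouse, so the entire estate passes to Isaac's descendants per stirpes.
The estate is divided into 4 equal shares of 1/4 among Fiona, Edmund, Kenneth, Quentin.
Fiona predeceased; the 1/4 allotted to Fiona's branch passes to Fiona's issue by representation.
The 1/4 is divided into 3 equal shares of 1/12 among Harriet, Lydia, Beatrice.
Harriet is living and takes 1/12.
Lydia is living and takes 1/12.
Beatrice is living and takes 1/12.
Edmund predeceased; the 1/4 allotted to Edmund's branch passes to Edmund's issue by representation.
The 1/4 is divided into 2 equal shares of 1/8 among Judith, Diana.
Judith is living and takes 1/8.
Diana is living and takes 1/8.
Kenneth is living and takes 1/4.
Quentin is living and takes 1/4.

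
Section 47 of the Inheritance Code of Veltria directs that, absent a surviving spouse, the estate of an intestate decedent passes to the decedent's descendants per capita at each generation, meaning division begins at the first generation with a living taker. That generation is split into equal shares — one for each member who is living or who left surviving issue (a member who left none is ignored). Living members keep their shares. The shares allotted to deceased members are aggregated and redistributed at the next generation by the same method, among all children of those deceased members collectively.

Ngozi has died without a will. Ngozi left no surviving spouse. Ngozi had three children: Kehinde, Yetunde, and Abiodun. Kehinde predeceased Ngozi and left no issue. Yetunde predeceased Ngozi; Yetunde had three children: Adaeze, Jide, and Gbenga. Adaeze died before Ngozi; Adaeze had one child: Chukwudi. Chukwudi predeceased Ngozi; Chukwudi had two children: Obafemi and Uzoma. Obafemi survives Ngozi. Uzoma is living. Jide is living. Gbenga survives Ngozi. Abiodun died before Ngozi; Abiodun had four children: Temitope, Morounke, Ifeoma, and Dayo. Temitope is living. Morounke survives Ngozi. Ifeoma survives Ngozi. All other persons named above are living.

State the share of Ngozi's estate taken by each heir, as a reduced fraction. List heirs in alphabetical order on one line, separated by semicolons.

There is no surviving spouse, so the entire estate passes to Ngozi's descendants per capita at each generation.
No one at generation 1 (Yetunde, Abiodun) is living; moving to the next generation.
At generation 2 (Adaeze, Jide, Gbenga, Temitope, Morounke, Ifeoma, Dayo) there are 7 shares of (1)/7 = 1/7 each.
Living: Jide, Gbenga, Temitope, Morounke, Ifeoma, and Dayo — each takes 1/7.
Deceased: Adaeze. That 1/7 share is carried to generation 3.
At generation 3 (Chukwudi) there are 1 shares of (1/7)/1 = 1/7 each.
Deceased: Chukwudi. That 1/7 share is carried to generation 4.
At generation 4 (Obafemi, Uzoma) there are 2 shares of (1/7)/2 = 1/14 each.
Living: Obafemi and Uzoma — each takes 1/14.

Dayo 1/7; Gbenga 1/7; Ifeoma 1/7; Jide 1/7; Morounke 1/7; Obafemi 1/14; Temitope 1/7; Uzoma 1/14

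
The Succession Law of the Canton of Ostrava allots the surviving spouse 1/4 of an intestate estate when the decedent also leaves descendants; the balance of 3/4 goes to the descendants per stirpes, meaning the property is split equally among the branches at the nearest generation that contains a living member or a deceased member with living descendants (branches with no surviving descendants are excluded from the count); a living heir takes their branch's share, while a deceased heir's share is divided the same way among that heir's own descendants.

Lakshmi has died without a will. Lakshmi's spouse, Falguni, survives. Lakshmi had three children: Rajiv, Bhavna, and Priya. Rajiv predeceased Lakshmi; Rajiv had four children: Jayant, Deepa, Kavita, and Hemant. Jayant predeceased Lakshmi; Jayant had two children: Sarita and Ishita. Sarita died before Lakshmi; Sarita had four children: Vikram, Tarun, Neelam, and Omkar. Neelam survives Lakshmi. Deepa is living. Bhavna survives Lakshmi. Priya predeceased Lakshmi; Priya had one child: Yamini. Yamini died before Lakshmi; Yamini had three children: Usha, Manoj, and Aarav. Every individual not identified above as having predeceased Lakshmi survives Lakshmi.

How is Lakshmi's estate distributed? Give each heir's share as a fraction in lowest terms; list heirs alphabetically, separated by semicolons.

Falguni, as surviving spouse, takes 1/4.
The remaining 3/4 passes to Lakshmi's descendants per stirpes.
The 3/4 is divided into 3 equal shares of 1/4 among Rajiv, Bhavna, Priya.
Rajiv predeceased; the 1/4 allotted to Rajiv's branch passes to Rajiv's issue by representation.
The 1/4 is divided into 4 equal shares of 1/16 among Jayant, Deepa, Kavita, Hemant.
Jayant predeceased; the 1/16 allotted to Jayant's branch passes to Jayant's issue by representation.
The 1/16 is divided into 2 equal shares of 1/32 among Sarita, Ishita.
Sarita predeceased; the 1/32 allotted to Sarita's branch passes to Sarita's issue by representation.
The 1/32 is divided into 4 equal shares of 1/128 among Vikram, Tarun, Neelam, Omkar.
Vikram is living and takes 1/128.
Tarun is living and takes 1/128.
Neelam is living and takes 1/128.
Omkar is living and takes 1/128.
Ishita is living and takes 1/32.
Deepa is living and takes 1/16.
Kavita is living and takes 1/16.
Hemant is living and takes 1/16.
Bhavna is living and takes 1/4.
Priya predeceased; the 1/4 allotted to Priya's branch passes to Priya's issue by representation.
Yamini's line is the sole branch at this level, so the full 1/4 passes to Yamini's issue by representation.
The 1/4 is divided into 3 equal shares of 1/12 among Usha, Manoj, Aarav.
Usha is living and takes 1/12.
Manoj is living and takes 1/12.
Aarav is living and takes 1/12.

Aarav 1/12; Bhavna 1/4; Deepa 1/16; Falguni 1/4; Hemant 1/16; Ishita 1/32; Kavita 1/16; Manoj 1/12; Neelam 1/128; Omkar 1/128; Tarun 1/128; Usha 1/12; Vikram 1/128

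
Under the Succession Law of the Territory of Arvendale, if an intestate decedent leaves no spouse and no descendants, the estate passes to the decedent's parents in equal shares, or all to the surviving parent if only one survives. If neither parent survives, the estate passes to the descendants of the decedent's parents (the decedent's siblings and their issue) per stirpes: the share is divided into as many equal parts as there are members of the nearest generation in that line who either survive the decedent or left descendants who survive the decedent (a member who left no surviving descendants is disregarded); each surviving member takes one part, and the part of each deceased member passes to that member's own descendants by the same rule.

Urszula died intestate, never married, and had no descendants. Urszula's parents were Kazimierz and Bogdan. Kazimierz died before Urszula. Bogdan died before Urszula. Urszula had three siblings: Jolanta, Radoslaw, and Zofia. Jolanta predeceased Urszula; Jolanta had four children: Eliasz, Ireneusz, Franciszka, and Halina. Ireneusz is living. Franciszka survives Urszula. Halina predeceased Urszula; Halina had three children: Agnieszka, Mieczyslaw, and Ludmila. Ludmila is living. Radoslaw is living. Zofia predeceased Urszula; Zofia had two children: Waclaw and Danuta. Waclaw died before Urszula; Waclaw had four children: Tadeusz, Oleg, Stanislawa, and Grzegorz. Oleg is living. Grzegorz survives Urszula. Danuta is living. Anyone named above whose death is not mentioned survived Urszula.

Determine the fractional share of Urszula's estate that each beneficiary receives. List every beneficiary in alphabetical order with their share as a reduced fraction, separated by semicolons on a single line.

Neither parent survives and there are no descendants, so the estate passes to Urszula's siblings and their issue per stirpes.
The estate is divided into 3 equal shares of 1/3 among Jolanta, Radoslaw, Zofia.
Jolanta predeceased; the 1/3 allotted to Jolanta's branch passes to Jolanta's issue by representation.
The 1/3 is divided into 4 equal shares of 1/12 among Eliasz, Ireneusz, Franciszka, Halina.
Eliasz is living and takes 1/12.
Ireneusz is living and takes 1/12.
Franciszka is living and takes 1/12.
Halina predeceased; the 1/12 allotted to Halina's branch passes to Halina's issue by representation.
The 1/12 is divided into 3 equal shares of 1/36 among Agnieszka, Mieczyslaw, Ludmila.
Agnieszka is living and takes 1/36.
Mieczyslaw is living and takes 1/36.
Ludmila is living and takes 1/36.
Radoslaw is living and takes 1/3.
Zofia predeceased; the 1/3 allotted to Zofia's branch passes to Zofia's issue by representation.
The 1/3 is divided into 2 equal shares of 1/6 among Waclaw, Danuta.
Waclaw predeceased; the 1/6 allotted to Waclaw's branch passes to Waclaw's issue by representation.
The 1/6 is divided into 4 equal shares of 1/24 among Tadeusz, Oleg, Stanislawa, Grzegorz.
Tadeusz is living and takes 1/24.
Oleg is living and takes 1/24.
Stanislawa is living and takes 1/24.
Grzegorz is living and takes 1/24.
Danuta is living and takes 1/6.

Agnieszka 1/36; Danuta 1/6; Eliasz 1/12; Franciszka 1/12; Grzegorz 1/24; Ireneusz 1/12; Ludmila 1/36; Mieczyslaw 1/36; Oleg 1/24; Radoslaw 1/3; Stanislawa 1/24; Tadeusz 1/24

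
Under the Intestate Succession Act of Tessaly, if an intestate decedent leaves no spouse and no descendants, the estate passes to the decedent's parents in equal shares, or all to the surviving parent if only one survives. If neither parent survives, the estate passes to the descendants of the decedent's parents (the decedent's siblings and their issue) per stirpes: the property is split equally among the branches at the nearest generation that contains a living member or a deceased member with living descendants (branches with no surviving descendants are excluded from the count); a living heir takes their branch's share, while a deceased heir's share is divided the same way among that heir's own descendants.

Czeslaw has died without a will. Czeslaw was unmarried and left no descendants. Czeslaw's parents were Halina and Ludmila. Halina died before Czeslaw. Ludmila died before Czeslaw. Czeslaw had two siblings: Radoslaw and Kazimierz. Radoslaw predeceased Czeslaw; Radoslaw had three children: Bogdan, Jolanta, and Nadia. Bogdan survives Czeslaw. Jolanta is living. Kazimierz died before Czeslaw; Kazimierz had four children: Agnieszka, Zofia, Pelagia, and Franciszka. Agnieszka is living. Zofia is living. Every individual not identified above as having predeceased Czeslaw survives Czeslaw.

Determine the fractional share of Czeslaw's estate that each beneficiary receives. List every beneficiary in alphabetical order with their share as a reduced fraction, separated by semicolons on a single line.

Neither parent survives and there are no descendants, so the estate passes to Czeslaw's siblings and their issue per stirpes.
The estate is divided into 2 equal shares of 1/2 among Radoslaw, Kazimierz.
Radoslaw predeceased; the 1/2 allotted to Radoslaw's branch passes to Radoslaw's issue by representation.
The 1/2 is divided into 3 equal shares of 1/6 among Bogdan, Jolanta, Nadia.
Bogdan is living and takes 1/6.
Jolanta is living and takes 1/6.
Nadia is living and takes 1/6.
Kazimierz predeceased; the 1/2 allotted to Kazimierz's branch passes to Kazimierz's issue by representation.
The 1/2 is divided into 4 equal shares of 1/8 among Agnieszka, Zofia, Pelagia, Franciszka.
Agnieszka is living and takes 1/8.
Zofia is living and takes 1/8.
Pelagia is living and takes 1/8.
Franciszka is living and takes 1/8.

Agnieszka 1/8; Bogdan 1/6; Franciszka 1/8; Jolanta 1/6; Nadia 1/6; Pelagia 1/8; Zofia 1/8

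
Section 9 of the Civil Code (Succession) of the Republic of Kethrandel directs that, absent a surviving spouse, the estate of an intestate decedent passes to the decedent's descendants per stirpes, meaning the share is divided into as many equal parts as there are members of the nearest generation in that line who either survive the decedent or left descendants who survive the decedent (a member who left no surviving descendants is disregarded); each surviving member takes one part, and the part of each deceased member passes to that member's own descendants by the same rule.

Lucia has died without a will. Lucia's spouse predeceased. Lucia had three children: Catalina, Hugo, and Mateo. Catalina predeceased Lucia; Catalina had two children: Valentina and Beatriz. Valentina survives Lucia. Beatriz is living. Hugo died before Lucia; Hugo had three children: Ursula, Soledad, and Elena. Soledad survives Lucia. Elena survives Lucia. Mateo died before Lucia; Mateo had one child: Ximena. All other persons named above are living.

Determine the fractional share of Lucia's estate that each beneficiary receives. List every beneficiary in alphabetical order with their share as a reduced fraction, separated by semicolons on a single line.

There is no surviving spouse, so the entire estate passes to Lucia's descendants per stirpes.
The estate is divided into 3 equal shares of 1/3 among Catalina, Hugo, Mateo.
Catalina predeceased; the 1/3 allotted to Catalina's branch passes to Catalina's issue by representation.
The 1/3 is divided into 2 equal shares of 1/6 among Valentina, Beatriz.
Valentina is living and takes 1/6.
Beatriz is living and takes 1/6.
Hugo predeceased; the 1/3 allotted to Hugo's branch passes to Hugo's issue by representation.
The 1/3 is divided into 3 equal shares of 1/9 among Ursula, Soledad, Elena.
Ursula is living and takes 1/9.
Soledad is living and takes 1/9.
Elena is living and takes 1/9.
Mateo predeceased; the 1/3 allotted to Mateo's branch passes to Mateo's issue by representation.
Ximena is the sole taker at this level and receives the full 1/3.

Beatriz 1/6; Elena 1/9; Soledad 1/9; Ursula 1/9; Valentina 1/6; Ximena 1/3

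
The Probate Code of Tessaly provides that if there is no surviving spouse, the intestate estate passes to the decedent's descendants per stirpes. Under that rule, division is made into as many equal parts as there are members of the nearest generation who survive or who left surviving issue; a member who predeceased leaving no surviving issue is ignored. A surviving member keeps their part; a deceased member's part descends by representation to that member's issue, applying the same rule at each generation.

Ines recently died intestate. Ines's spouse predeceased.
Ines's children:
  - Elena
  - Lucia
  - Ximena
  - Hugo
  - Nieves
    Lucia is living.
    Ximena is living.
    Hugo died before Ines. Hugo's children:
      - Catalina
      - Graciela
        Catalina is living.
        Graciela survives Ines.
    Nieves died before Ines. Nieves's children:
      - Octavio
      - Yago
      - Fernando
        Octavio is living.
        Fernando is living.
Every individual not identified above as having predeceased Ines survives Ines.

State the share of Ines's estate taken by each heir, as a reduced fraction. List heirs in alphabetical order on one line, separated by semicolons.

There is no surviving spouse, so the entire estate passes to Ines's descendants per stirpes.
The estate is divided into 5 equal shares of 1/5 among Elena, Lucia, Ximena, Hugo, Nieves.
Elena is living and takes 1/5.
Lucia is living and takes 1/5.
Ximena is living and takes 1/5.
Hugo predeceased; the 1/5 allotted to Hugo's branch passes to Hugo's issue by representation.
The 1/5 is divided into 2 equal shares of 1/10 among Catalina, Graciela.
Catalina is living and takes 1/10.
Graciela is living and takes 1/10.
Nieves predeceased; the 1/5 allotted to Nieves's branch passes to Nieves's issue by representation.
The 1/5 is divided into 3 equal shares of 1/15 among Octavio, Yago, Fernando.
Octavio is living and takes 1/15.
Yago is living and takes 1/15.
Fernando is living and takes 1/15.

Catalina 1/10; Elena 1/5; Fernando 1/15; Graciela 1/10; Lucia 1/5; Octavio 1/15; Ximena 1/5; Yago 1/15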